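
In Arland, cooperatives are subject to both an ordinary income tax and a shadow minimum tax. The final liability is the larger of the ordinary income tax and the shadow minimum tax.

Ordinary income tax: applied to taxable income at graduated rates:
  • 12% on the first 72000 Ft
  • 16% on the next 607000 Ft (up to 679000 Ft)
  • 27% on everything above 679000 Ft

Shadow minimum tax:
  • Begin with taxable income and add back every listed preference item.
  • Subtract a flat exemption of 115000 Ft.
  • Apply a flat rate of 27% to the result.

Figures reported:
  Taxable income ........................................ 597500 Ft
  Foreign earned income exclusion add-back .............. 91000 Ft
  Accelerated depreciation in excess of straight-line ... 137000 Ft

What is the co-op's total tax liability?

191835 Ft

Shadow minimum tax:
  Adjusted income: 597500 Ft + 91000 Ft + 137000 Ft = 825500 Ft
  Less exemption 115000 Ft → base 710500 Ft
  710500 Ft × 27% = 191835 Ft

Ordinary income tax:
  72000 Ft × 12% = 8640 Ft
  525500 Ft × 16% = 84080 Ft
  → 92720 Ft

191835 Ft > 92720 Ft, so the shadow minimum tax is the binding amount.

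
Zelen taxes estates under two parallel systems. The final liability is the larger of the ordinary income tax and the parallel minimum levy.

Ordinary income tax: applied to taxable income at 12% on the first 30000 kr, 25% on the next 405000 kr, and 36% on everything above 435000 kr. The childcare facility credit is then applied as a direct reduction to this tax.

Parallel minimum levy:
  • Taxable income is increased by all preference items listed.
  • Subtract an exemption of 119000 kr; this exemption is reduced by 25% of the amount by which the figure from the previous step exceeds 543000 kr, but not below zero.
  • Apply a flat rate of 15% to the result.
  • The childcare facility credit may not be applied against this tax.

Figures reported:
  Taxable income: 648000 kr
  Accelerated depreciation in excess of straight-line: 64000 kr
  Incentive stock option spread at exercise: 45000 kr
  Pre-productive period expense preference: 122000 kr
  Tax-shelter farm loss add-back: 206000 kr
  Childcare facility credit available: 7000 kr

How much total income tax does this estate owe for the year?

Ordinary income tax:
  30000 kr × 12% = 3600 kr
  405000 kr × 25% = 101250 kr
  213000 kr × 36% = 76680 kr
  → 181530 kr
  Less childcare facility credit 7000 kr → 174530 kr

Parallel minimum levy:
  Adjusted income: 648000 kr + 64000 kr + 45000 kr + 122000 kr + 206000 kr = 1085000 kr
  Exemption: 25% × (1085000 kr − 543000 kr) = 135500 kr ≥ 119000 kr, so the exemption is fully phased out
  Base: 1085000 kr − 0 kr = 1085000 kr
  1085000 kr × 15% = 162750 kr

174530 kr > 162750 kr, so the ordinary income tax governs.

174530 kr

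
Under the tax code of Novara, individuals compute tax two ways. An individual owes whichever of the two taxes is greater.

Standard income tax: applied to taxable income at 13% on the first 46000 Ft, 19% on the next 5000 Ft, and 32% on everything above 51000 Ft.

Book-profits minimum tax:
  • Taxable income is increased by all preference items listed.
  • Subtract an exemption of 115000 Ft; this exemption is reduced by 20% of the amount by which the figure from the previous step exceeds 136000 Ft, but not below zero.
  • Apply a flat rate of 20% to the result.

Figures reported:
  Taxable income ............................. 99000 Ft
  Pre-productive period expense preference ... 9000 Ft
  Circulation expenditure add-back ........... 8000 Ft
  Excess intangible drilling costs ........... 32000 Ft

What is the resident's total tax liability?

22290 Ft

Book-profits minimum tax:
  Adjusted income: 99000 Ft + 9000 Ft + 8000 Ft + 32000 Ft = 148000 Ft
  Exemption: 115000 Ft − 20% × (148000 Ft − 136000 Ft) = 115000 Ft − 2400 Ft = 112600 Ft
  Base: 148000 Ft − 112600 Ft = 35400 Ft
  35400 Ft × 20% = 7080 Ft

Standard income tax:
  46000 Ft × 13% = 5980 Ft
  5000 Ft × 19% = 950 Ft
  48000 Ft × 32% = 15360 Ft
  → 22290 Ft

22290 Ft > 7080 Ft, so the standard income tax governs.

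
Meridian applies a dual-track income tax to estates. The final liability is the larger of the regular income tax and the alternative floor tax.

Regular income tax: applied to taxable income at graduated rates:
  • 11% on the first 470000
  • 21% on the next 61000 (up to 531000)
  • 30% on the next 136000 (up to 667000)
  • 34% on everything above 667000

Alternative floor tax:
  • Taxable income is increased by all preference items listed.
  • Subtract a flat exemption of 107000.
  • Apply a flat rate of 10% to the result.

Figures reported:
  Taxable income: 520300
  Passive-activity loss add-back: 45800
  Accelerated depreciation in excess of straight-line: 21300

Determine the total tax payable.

62263

Regular income tax:
  470000 × 11% = 51700
  50300 × 21% = 10563
  → 62263

Alternative floor tax:
  Adjusted income: 520300 + 45800 + 21300 = 587400
  Less exemption 107000 → base 480400
  480400 × 10% = 48040

62263 > 48040, so the regular income tax governs.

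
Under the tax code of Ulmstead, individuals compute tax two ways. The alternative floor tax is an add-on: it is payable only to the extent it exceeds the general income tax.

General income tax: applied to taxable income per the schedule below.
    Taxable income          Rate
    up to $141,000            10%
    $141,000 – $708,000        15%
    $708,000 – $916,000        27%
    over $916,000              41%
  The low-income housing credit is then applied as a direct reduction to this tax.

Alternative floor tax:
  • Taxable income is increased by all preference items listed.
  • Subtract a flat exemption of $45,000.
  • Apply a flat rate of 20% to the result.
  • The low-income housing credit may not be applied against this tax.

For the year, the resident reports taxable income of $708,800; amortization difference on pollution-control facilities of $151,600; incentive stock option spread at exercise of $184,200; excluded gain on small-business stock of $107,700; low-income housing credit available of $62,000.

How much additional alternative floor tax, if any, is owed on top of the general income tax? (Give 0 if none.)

$184,094

Alternative floor tax:
  Adjusted income: $708,800 + $151,600 + $184,200 + $107,700 = $1,152,300
  Less exemption $45,000 → base $1,107,300
  $1,107,300 × 20% = $221,460

General income tax:
  $141,000 × 10% = $14,100
  $567,000 × 15% = $85,050
  $800 × 27% = $216
  → $99,366
  Less low-income housing credit $62,000 → $37,366

Excess of alternative floor tax over general income tax: $221,460 − $37,366 = $184,094.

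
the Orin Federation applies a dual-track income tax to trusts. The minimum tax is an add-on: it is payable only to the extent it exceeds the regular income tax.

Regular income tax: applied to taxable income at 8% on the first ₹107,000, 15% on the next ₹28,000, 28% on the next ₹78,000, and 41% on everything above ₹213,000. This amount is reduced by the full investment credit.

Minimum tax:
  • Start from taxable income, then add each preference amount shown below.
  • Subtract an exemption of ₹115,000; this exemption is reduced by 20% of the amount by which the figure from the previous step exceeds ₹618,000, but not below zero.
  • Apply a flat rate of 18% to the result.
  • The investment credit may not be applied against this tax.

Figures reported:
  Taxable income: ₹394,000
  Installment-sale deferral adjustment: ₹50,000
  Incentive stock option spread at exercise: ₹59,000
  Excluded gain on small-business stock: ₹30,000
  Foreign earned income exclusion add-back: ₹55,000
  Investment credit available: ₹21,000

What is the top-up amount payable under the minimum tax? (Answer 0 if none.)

Minimum tax:
  Adjusted income: ₹394,000 + ₹50,000 + ₹59,000 + ₹30,000 + ₹55,000 = ₹588,000
  Exemption: ₹588,000 ≤ ₹618,000, so full ₹115,000 applies
  Base: ₹588,000 − ₹115,000 = ₹473,000
  ₹473,000 × 18% = ₹85,140

Regular income tax:
  ₹107,000 × 8% = ₹8,560
  ₹28,000 × 15% = ₹4,200
  ₹78,000 × 28% = ₹21,840
  ₹181,000 × 41% = ₹74,210
  → ₹108,810
  Less investment credit ₹21,000 → ₹87,810

₹85,140 ≤ ₹87,810, so no add-on is due.

₹0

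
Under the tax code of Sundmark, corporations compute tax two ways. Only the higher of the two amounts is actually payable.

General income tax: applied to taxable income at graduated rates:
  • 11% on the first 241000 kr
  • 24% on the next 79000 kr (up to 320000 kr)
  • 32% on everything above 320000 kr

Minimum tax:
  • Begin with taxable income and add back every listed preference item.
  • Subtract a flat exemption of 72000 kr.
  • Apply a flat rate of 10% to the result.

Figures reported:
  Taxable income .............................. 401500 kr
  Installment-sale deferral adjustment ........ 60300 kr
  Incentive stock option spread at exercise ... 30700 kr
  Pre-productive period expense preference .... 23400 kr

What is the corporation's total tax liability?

71550 kr

Minimum tax:
  Adjusted income: 401500 kr + 60300 kr + 30700 kr + 23400 kr = 515900 kr
  Less exemption 72000 kr → base 443900 kr
  443900 kr × 10% = 44390 kr

General income tax:
  241000 kr × 11% = 26510 kr
  79000 kr × 24% = 18960 kr
  81500 kr × 32% = 26080 kr
  → 71550 kr

71550 kr > 44390 kr, so the general income tax governs.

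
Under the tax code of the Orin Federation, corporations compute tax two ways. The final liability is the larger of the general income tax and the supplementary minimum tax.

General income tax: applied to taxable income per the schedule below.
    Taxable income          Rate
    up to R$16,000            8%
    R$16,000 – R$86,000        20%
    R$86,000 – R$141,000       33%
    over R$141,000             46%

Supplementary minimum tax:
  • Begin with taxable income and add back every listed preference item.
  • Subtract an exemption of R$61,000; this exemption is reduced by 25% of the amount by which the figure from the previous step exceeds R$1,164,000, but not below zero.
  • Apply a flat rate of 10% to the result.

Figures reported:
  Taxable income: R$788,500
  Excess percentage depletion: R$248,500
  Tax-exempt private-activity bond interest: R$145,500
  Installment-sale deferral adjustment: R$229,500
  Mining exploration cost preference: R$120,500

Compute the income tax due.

General income tax:
  R$16,000 × 8% = R$1,280
  R$70,000 × 20% = R$14,000
  R$55,000 × 33% = R$18,150
  R$647,500 × 46% = R$297,850
  → R$331,280

Supplementary minimum tax:
  Adjusted income: R$788,500 + R$248,500 + R$145,500 + R$229,500 + R$120,500 = R$1,532,500
  Exemption: 25% × (R$1,532,500 − R$1,164,000) = R$92,125 ≥ R$61,000, so the exemption is fully phased out
  Base: R$1,532,500 − R$0 = R$1,532,500
  R$1,532,500 × 10% = R$153,250

R$331,280 > R$153,250, so the general income tax governs.

R$331,280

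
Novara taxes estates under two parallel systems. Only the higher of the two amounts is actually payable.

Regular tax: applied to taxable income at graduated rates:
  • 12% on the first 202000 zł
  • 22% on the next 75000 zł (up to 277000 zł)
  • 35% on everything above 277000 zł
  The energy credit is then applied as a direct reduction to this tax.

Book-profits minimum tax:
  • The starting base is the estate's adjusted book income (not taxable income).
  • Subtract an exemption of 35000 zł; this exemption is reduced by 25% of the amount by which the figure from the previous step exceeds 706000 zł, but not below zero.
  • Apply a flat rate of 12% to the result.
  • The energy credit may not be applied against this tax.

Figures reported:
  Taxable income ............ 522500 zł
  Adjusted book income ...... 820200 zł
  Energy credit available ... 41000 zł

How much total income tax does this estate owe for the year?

Book-profits minimum tax:
  Base (adjusted book income): 820200 zł
  Exemption: 35000 zł − 25% × (820200 zł − 706000 zł) = 35000 zł − 28550 zł = 6450 zł
  Base: 820200 zł − 6450 zł = 813750 zł
  813750 zł × 12% = 97650 zł

Regular tax:
  202000 zł × 12% = 24240 zł
  75000 zł × 22% = 16500 zł
  245500 zł × 35% = 85925 zł
  → 126665 zł
  Less energy credit 41000 zł → 85665 zł

97650 zł > 85665 zł, so the book-profits minimum tax is the binding amount.

97650 zł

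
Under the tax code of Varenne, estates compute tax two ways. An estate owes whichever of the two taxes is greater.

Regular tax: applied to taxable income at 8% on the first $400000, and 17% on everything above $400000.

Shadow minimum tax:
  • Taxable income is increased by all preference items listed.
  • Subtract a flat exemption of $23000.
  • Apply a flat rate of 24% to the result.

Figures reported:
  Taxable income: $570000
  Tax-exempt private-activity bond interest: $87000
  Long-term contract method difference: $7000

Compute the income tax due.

Regular tax:
  $400000 × 8% = $32000
  $170000 × 17% = $28900
  → $60900

Shadow minimum tax:
  Adjusted income: $570000 + $87000 + $7000 = $664000
  Less exemption $23000 → base $641000
  $641000 × 24% = $153840

$153840 > $60900, so the shadow minimum tax is the binding amount.

$153840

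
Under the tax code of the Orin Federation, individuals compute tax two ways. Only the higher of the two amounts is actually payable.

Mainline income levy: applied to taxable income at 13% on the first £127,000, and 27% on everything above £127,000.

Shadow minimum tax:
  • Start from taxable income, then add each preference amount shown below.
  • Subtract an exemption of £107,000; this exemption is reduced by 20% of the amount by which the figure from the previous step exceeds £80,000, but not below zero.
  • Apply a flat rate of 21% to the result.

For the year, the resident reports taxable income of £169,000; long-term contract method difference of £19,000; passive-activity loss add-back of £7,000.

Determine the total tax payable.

£27,850

Mainline income levy:
  £127,000 × 13% = £16,510
  £42,000 × 27% = £11,340
  → £27,850

Shadow minimum tax:
  Adjusted income: £169,000 + £19,000 + £7,000 = £195,000
  Exemption: £107,000 − 20% × (£195,000 − £80,000) = £107,000 − £23,000 = £84,000
  Base: £195,000 − £84,000 = £111,000
  £111,000 × 21% = £23,310

£27,850 > £23,310, so the mainline income levy governs.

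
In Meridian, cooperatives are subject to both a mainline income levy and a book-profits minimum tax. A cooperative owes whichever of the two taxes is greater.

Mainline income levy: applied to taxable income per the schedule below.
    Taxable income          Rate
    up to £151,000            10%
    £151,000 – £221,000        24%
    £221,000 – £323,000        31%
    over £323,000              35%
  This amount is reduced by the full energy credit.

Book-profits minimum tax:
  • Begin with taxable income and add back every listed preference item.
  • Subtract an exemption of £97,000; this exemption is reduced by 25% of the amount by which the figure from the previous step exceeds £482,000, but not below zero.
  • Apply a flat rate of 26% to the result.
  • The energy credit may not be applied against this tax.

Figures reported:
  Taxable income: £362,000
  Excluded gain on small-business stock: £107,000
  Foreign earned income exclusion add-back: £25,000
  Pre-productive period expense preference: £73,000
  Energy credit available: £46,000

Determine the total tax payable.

Book-profits minimum tax:
  Adjusted income: £362,000 + £107,000 + £25,000 + £73,000 = £567,000
  Exemption: £97,000 − 25% × (£567,000 − £482,000) = £97,000 − £21,250 = £75,750
  Base: £567,000 − £75,750 = £491,250
  £491,250 × 26% = £127,725

Mainline income levy:
  £151,000 × 10% = £15,100
  £70,000 × 24% = £16,800
  £102,000 × 31% = £31,620
  £39,000 × 35% = £13,650
  → £77,170
  Less energy credit £46,000 → £31,170

£127,725 > £31,170, so the book-profits minimum tax is the binding amount.

£127,725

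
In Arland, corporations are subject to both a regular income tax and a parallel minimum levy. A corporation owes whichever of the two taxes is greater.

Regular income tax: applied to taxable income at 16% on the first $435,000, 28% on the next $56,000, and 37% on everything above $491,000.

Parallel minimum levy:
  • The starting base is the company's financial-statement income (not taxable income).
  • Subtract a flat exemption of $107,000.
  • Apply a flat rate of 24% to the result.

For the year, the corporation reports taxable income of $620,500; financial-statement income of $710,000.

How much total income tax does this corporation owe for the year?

Parallel minimum levy:
  Base (financial-statement income): $710,000
  Less exemption $107,000 → base $603,000
  $603,000 × 24% = $144,720

Regular income tax:
  $435,000 × 16% = $69,600
  $56,000 × 28% = $15,680
  $129,500 × 37% = $47,915
  → $133,195

$144,720 > $133,195, so the parallel minimum levy is the binding amount.

$144,720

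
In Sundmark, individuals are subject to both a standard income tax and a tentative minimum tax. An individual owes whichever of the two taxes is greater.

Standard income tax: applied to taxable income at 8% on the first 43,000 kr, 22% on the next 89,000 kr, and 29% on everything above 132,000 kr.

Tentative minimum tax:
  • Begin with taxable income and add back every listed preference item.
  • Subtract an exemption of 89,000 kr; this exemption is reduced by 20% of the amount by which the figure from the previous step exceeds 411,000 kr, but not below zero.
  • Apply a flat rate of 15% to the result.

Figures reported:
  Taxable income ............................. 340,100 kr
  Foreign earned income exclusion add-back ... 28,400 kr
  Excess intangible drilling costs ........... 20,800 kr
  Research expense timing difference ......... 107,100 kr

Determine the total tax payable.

Standard income tax:
  43,000 kr × 8% = 3,440 kr
  89,000 kr × 22% = 19,580 kr
  208,100 kr × 29% = 60,349 kr
  → 83,369 kr

Tentative minimum tax:
  Adjusted income: 340,100 kr + 28,400 kr + 20,800 kr + 107,100 kr = 496,400 kr
  Exemption: 89,000 kr − 20% × (496,400 kr − 411,000 kr) = 89,000 kr − 17,080 kr = 71,920 kr
  Base: 496,400 kr − 71,920 kr = 424,480 kr
  424,480 kr × 15% = 63,672 kr

83,369 kr > 63,672 kr, so the standard income tax governs.

83,369 kr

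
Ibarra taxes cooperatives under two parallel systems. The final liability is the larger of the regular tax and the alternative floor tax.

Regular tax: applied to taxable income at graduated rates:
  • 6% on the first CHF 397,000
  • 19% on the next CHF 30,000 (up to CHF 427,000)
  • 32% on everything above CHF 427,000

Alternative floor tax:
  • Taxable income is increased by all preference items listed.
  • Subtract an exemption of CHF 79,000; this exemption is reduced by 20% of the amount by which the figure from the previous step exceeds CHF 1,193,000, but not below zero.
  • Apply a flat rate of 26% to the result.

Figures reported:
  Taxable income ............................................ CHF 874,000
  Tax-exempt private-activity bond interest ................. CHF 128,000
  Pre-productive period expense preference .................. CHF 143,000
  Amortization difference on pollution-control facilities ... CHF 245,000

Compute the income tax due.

CHF 351,104

Alternative floor tax:
  Adjusted income: CHF 874,000 + CHF 128,000 + CHF 143,000 + CHF 245,000 = CHF 1,390,000
  Exemption: CHF 79,000 − 20% × (CHF 1,390,000 − CHF 1,193,000) = CHF 79,000 − CHF 39,400 = CHF 39,600
  Base: CHF 1,390,000 − CHF 39,600 = CHF 1,350,400
  CHF 1,350,400 × 26% = CHF 351,104

Regular tax:
  CHF 397,000 × 6% = CHF 23,820
  CHF 30,000 × 19% = CHF 5,700
  CHF 447,000 × 32% = CHF 143,040
  → CHF 172,560

CHF 351,104 > CHF 172,560, so the alternative floor tax is the binding amount.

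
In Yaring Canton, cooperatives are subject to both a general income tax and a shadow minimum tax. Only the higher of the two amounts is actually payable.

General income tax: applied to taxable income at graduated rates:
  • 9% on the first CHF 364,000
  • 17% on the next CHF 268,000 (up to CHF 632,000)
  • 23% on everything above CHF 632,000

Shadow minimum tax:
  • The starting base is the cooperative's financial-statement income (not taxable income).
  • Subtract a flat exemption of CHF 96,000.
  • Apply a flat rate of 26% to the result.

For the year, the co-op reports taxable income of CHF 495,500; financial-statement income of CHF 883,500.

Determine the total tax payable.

Shadow minimum tax:
  Base (financial-statement income): CHF 883,500
  Less exemption CHF 96,000 → base CHF 787,500
  CHF 787,500 × 26% = CHF 204,750

General income tax:
  CHF 364,000 × 9% = CHF 32,760
  CHF 131,500 × 17% = CHF 22,355
  → CHF 55,115

CHF 204,750 > CHF 55,115, so the shadow minimum tax is the binding amount.

CHF 204,750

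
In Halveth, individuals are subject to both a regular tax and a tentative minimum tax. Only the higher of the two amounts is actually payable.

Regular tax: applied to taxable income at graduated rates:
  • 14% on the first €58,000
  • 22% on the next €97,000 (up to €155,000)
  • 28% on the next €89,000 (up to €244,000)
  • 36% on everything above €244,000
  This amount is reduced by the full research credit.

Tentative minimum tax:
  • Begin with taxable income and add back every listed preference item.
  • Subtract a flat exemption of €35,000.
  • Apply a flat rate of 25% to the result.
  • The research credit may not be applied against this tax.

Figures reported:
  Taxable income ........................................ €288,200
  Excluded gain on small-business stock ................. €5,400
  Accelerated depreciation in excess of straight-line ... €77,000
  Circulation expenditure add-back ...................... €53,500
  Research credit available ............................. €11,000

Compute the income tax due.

€97,275

Regular tax:
  €58,000 × 14% = €8,120
  €97,000 × 22% = €21,340
  €89,000 × 28% = €24,920
  €44,200 × 36% = €15,912
  → €70,292
  Less research credit €11,000 → €59,292

Tentative minimum tax:
  Adjusted income: €288,200 + €5,400 + €77,000 + €53,500 = €424,100
  Less exemption €35,000 → base €389,100
  €389,100 × 25% = €97,275

€97,275 > €59,292, so the tentative minimum tax is the binding amount.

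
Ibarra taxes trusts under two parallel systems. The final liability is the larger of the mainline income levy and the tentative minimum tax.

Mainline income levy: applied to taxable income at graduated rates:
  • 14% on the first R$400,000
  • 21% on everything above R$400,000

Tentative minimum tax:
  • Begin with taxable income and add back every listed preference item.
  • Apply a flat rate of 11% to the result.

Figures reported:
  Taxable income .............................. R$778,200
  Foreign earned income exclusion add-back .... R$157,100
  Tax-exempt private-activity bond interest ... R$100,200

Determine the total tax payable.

Mainline income levy:
  R$400,000 × 14% = R$56,000
  R$378,200 × 21% = R$79,422
  → R$135,422

Tentative minimum tax:
  Adjusted income: R$778,200 + R$157,100 + R$100,200 = R$1,035,500
  R$1,035,500 × 11% = R$113,905

R$135,422 > R$113,905, so the mainline income levy governs.

R$135,422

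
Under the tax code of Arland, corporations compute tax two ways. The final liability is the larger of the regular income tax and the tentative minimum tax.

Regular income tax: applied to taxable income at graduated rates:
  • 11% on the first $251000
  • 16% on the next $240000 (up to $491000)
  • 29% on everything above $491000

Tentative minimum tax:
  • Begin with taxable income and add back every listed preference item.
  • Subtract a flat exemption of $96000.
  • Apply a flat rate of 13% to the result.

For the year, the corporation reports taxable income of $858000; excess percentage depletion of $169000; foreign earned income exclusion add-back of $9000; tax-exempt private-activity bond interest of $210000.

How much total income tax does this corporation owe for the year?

$172440

Regular income tax:
  $251000 × 11% = $27610
  $240000 × 16% = $38400
  $367000 × 29% = $106430
  → $172440

Tentative minimum tax:
  Adjusted income: $858000 + $169000 + $9000 + $210000 = $1246000
  Less exemption $96000 → base $1150000
  $1150000 × 13% = $149500

$172440 > $149500, so the regular income tax governs.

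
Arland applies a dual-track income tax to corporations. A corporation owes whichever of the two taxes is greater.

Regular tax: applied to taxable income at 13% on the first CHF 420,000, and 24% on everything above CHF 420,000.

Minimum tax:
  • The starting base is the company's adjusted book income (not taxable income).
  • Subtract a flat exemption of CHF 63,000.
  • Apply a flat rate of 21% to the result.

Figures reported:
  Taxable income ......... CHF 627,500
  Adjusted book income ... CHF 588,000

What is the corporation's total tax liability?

Regular tax:
  CHF 420,000 × 13% = CHF 54,600
  CHF 207,500 × 24% = CHF 49,800
  → CHF 104,400

Minimum tax:
  Base (adjusted book income): CHF 588,000
  Less exemption CHF 63,000 → base CHF 525,000
  CHF 525,000 × 21% = CHF 110,250

CHF 110,250 > CHF 104,400, so the minimum tax is the binding amount.

CHF 110,250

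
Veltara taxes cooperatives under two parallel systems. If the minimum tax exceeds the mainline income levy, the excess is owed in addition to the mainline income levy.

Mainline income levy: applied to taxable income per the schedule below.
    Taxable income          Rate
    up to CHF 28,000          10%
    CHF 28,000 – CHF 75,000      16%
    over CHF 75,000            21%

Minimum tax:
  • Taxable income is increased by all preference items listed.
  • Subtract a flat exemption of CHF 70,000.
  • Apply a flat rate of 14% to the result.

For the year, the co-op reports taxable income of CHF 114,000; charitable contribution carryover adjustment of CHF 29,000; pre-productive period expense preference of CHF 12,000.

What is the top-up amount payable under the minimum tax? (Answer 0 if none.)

CHF 0

Minimum tax:
  Adjusted income: CHF 114,000 + CHF 29,000 + CHF 12,000 = CHF 155,000
  Less exemption CHF 70,000 → base CHF 85,000
  CHF 85,000 × 14% = CHF 11,900

Mainline income levy:
  CHF 28,000 × 10% = CHF 2,800
  CHF 47,000 × 16% = CHF 7,520
  CHF 39,000 × 21% = CHF 8,190
  → CHF 18,510

CHF 11,900 ≤ CHF 18,510, so no add-on is due.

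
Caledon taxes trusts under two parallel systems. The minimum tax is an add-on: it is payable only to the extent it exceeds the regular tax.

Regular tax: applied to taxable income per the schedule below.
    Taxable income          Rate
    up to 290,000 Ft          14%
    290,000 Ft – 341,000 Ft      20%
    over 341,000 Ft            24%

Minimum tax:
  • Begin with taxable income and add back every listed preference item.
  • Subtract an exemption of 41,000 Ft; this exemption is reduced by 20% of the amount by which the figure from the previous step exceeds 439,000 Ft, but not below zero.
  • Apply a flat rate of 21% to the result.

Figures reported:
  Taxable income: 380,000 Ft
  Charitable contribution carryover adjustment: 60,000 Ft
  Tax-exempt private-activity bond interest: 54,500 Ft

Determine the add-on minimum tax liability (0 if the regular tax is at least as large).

37,406 Ft

Minimum tax:
  Adjusted income: 380,000 Ft + 60,000 Ft + 54,500 Ft = 494,500 Ft
  Exemption: 41,000 Ft − 20% × (494,500 Ft − 439,000 Ft) = 41,000 Ft − 11,100 Ft = 29,900 Ft
  Base: 494,500 Ft − 29,900 Ft = 464,600 Ft
  464,600 Ft × 21% = 97,566 Ft

Regular tax:
  290,000 Ft × 14% = 40,600 Ft
  51,000 Ft × 20% = 10,200 Ft
  39,000 Ft × 24% = 9,360 Ft
  → 60,160 Ft

Excess of minimum tax over regular tax: 97,566 Ft − 60,160 Ft = 37,406 Ft.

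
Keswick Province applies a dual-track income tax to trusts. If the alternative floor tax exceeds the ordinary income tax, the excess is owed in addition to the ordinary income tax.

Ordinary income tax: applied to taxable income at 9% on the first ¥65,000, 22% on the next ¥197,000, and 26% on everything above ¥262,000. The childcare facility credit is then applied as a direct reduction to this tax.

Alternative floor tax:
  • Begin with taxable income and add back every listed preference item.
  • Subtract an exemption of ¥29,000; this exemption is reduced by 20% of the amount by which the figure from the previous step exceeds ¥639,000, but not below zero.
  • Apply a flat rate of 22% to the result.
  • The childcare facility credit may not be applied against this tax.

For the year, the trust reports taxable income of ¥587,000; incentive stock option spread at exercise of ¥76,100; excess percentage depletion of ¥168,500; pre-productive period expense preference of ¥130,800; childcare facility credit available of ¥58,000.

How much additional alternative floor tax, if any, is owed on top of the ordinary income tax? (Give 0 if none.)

¥136,038

Ordinary income tax:
  ¥65,000 × 9% = ¥5,850
  ¥197,000 × 22% = ¥43,340
  ¥325,000 × 26% = ¥84,500
  → ¥133,690
  Less childcare facility credit ¥58,000 → ¥75,690

Alternative floor tax:
  Adjusted income: ¥587,000 + ¥76,100 + ¥168,500 + ¥130,800 = ¥962,400
  Exemption: 20% × (¥962,400 − ¥639,000) = ¥64,680 ≥ ¥29,000, so the exemption is fully phased out
  Base: ¥962,400 − ¥0 = ¥962,400
  ¥962,400 × 22% = ¥211,728

Excess of alternative floor tax over ordinary income tax: ¥211,728 − ¥75,690 = ¥136,038.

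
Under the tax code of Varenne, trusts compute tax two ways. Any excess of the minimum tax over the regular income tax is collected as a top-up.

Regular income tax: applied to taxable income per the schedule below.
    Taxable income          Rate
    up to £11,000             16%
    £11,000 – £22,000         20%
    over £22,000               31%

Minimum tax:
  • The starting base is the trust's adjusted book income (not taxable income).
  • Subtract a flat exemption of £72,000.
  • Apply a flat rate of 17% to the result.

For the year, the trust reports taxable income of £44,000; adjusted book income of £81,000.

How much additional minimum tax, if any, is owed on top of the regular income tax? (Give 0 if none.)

Regular income tax:
  £11,000 × 16% = £1,760
  £11,000 × 20% = £2,200
  £22,000 × 31% = £6,820
  → £10,780

Minimum tax:
  Base (adjusted book income): £81,000
  Less exemption £72,000 → base £9,000
  £9,000 × 17% = £1,530

£1,530 ≤ £10,780, so no add-on is due.

£0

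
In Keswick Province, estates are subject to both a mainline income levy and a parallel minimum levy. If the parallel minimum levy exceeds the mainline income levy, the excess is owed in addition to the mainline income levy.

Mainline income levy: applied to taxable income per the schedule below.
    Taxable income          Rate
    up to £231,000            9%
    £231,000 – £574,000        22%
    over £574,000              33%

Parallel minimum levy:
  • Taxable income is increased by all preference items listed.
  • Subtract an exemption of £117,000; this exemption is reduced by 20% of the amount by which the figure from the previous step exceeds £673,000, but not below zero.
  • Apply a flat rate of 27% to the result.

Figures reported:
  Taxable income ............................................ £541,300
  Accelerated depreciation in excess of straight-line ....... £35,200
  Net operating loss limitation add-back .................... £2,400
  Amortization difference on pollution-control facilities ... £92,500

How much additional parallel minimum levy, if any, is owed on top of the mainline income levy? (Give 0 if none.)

£60,632

Parallel minimum levy:
  Adjusted income: £541,300 + £35,200 + £2,400 + £92,500 = £671,400
  Exemption: £671,400 ≤ £673,000, so full £117,000 applies
  Base: £671,400 − £117,000 = £554,400
  £554,400 × 27% = £149,688

Mainline income levy:
  £231,000 × 9% = £20,790
  £310,300 × 22% = £68,266
  → £89,056

Excess of parallel minimum levy over mainline income levy: £149,688 − £89,056 = £60,632.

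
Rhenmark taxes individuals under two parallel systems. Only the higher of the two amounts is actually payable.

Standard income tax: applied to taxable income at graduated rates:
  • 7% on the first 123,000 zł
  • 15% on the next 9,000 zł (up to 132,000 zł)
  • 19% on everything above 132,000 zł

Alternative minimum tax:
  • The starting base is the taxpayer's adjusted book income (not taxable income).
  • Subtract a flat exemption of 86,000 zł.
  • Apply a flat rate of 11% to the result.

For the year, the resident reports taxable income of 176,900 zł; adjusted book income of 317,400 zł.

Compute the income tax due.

25,454 zł

Standard income tax:
  123,000 zł × 7% = 8,610 zł
  9,000 zł × 15% = 1,350 zł
  44,900 zł × 19% = 8,531 zł
  → 18,491 zł

Alternative minimum tax:
  Base (adjusted book income): 317,400 zł
  Less exemption 86,000 zł → base 231,400 zł
  231,400 zł × 11% = 25,454 zł

25,454 zł > 18,491 zł, so the alternative minimum tax is the binding amount.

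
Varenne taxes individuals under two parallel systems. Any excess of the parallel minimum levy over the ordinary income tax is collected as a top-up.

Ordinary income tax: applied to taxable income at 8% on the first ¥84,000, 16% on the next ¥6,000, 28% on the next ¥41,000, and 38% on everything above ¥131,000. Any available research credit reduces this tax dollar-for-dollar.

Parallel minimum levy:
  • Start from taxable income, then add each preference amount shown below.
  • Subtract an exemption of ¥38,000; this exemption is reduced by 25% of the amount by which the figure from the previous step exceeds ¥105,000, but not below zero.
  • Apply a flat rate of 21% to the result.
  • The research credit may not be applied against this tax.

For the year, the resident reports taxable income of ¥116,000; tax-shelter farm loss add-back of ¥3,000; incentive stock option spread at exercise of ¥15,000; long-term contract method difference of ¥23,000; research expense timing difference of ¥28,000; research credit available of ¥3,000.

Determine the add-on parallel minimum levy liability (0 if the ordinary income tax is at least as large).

Ordinary income tax:
  ¥84,000 × 8% = ¥6,720
  ¥6,000 × 16% = ¥960
  ¥26,000 × 28% = ¥7,280
  → ¥14,960
  Less research credit ¥3,000 → ¥11,960

Parallel minimum levy:
  Adjusted income: ¥116,000 + ¥3,000 + ¥15,000 + ¥23,000 + ¥28,000 = ¥185,000
  Exemption: ¥38,000 − 25% × (¥185,000 − ¥105,000) = ¥38,000 − ¥20,000 = ¥18,000
  Base: ¥185,000 − ¥18,000 = ¥167,000
  ¥167,000 × 21% = ¥35,070

Excess of parallel minimum levy over ordinary income tax: ¥35,070 − ¥11,960 = ¥23,110.

¥23,110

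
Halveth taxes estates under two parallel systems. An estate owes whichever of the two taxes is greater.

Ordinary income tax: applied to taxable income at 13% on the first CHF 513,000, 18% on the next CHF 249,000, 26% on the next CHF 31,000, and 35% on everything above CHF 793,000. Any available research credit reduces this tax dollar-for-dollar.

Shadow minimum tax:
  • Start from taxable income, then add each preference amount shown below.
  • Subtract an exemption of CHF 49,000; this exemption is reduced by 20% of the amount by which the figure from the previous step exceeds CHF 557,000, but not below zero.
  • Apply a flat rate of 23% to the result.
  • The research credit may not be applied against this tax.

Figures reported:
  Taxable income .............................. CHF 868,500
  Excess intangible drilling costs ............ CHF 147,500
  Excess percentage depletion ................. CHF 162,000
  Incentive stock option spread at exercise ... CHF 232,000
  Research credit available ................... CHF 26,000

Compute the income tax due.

Ordinary income tax:
  CHF 513,000 × 13% = CHF 66,690
  CHF 249,000 × 18% = CHF 44,820
  CHF 31,000 × 26% = CHF 8,060
  CHF 75,500 × 35% = CHF 26,425
  → CHF 145,995
  Less research credit CHF 26,000 → CHF 119,995

Shadow minimum tax:
  Adjusted income: CHF 868,500 + CHF 147,500 + CHF 162,000 + CHF 232,000 = CHF 1,410,000
  Exemption: 20% × (CHF 1,410,000 − CHF 557,000) = CHF 170,600 ≥ CHF 49,000, so the exemption is fully phased out
  Base: CHF 1,410,000 − CHF 0 = CHF 1,410,000
  CHF 1,410,000 × 23% = CHF 324,300

CHF 324,300 > CHF 119,995, so the shadow minimum tax is the binding amount.

CHF 324,300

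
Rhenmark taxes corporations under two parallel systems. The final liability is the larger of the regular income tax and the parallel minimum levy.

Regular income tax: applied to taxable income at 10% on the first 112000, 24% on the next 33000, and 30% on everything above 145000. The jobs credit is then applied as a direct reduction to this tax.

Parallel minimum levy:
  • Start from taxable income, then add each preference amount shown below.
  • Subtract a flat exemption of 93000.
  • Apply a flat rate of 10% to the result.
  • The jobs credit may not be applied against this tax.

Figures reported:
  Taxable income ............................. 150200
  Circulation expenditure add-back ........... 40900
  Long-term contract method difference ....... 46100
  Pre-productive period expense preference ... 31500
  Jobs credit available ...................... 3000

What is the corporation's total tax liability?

17680

Regular income tax:
  112000 × 10% = 11200
  33000 × 24% = 7920
  5200 × 30% = 1560
  → 20680
  Less jobs credit 3000 → 17680

Parallel minimum levy:
  Adjusted income: 150200 + 40900 + 46100 + 31500 = 268700
  Less exemption 93000 → base 175700
  175700 × 10% = 17570

17680 > 17570, so the regular income tax governs.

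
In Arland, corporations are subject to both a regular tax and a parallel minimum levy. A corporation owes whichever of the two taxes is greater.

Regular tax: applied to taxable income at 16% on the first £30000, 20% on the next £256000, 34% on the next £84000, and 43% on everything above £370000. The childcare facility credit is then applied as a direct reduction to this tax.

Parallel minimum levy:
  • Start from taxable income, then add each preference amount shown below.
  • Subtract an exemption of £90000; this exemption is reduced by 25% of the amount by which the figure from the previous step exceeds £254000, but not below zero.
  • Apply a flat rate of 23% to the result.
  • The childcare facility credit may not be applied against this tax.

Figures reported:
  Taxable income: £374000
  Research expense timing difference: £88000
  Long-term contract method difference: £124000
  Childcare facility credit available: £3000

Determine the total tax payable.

£133170

Parallel minimum levy:
  Adjusted income: £374000 + £88000 + £124000 = £586000
  Exemption: £90000 − 25% × (£586000 − £254000) = £90000 − £83000 = £7000
  Base: £586000 − £7000 = £579000
  £579000 × 23% = £133170

Regular tax:
  £30000 × 16% = £4800
  £256000 × 20% = £51200
  £84000 × 34% = £28560
  £4000 × 43% = £1720
  → £86280
  Less childcare facility credit £3000 → £83280

£133170 > £83280, so the parallel minimum levy is the binding amount.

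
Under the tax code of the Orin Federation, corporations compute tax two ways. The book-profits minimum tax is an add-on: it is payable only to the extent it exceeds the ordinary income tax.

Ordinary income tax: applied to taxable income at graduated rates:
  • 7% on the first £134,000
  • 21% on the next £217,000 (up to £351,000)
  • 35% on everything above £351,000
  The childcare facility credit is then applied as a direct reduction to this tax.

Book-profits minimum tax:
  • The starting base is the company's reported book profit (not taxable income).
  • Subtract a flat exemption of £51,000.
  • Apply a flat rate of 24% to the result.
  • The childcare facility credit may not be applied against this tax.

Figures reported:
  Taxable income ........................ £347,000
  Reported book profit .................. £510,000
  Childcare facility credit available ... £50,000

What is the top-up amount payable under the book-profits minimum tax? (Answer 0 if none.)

£106,050

Ordinary income tax:
  £134,000 × 7% = £9,380
  £213,000 × 21% = £44,730
  → £54,110
  Less childcare facility credit £50,000 → £4,110

Book-profits minimum tax:
  Base (reported book profit): £510,000
  Less exemption £51,000 → base £459,000
  £459,000 × 24% = £110,160

Excess of book-profits minimum tax over ordinary income tax: £110,160 − £4,110 = £106,050.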